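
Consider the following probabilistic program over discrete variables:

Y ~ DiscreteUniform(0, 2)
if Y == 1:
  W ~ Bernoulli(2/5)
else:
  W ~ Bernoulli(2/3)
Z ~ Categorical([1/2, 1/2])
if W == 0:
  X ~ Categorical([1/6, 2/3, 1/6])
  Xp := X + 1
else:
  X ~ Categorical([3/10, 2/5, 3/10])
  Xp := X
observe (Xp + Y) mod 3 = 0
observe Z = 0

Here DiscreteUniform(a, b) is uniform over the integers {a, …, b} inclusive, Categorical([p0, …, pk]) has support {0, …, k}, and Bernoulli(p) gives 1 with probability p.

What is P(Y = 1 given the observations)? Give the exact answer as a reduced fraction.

P(Y = 1 | obs) = 9/19

Enumerate traces; 6 have nonzero weight after conditioning:
  (Y=0, W=0, Z=0, X=2) weight 1/108
  (Y=0, W=1, Z=0, X=0) weight 1/30
  (Y=1, W=0, Z=0, X=1) weight 1/15
  (Y=1, W=1, Z=0, X=2) weight 1/50
  (Y=2, W=0, Z=0, X=0) weight 1/108
  (Y=2, W=1, Z=0, X=1) weight 2/45
Group by Y:
  weight(Y=0) = 23/540
  weight(Y=1) = 13/150
  weight(Y=2) = 29/540
Total weight = 23/540 + 13/150 + 29/540 = 247/1350
P(Y=0 | obs) = 23/540 / 247/1350 = 115/494
P(Y=1 | obs) = 13/150 / 247/1350 = 9/19
P(Y=2 | obs) = 29/540 / 247/1350 = 145/494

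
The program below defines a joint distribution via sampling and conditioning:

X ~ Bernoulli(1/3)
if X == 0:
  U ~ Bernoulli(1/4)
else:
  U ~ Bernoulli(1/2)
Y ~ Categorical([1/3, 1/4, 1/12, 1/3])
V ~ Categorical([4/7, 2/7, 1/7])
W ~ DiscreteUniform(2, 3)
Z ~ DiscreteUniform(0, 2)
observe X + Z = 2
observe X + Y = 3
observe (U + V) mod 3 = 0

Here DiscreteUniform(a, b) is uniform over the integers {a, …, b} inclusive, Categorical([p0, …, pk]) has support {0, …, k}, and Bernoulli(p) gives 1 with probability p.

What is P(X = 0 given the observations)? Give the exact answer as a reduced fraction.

P(X = 0 | obs) = 52/57

Enumerate traces; 8 have nonzero weight after conditioning:
  (X=0, U=0, Y=3, V=0, W=2, Z=2) weight 1/63
  (X=0, U=0, Y=3, V=0, W=3, Z=2) weight 1/63
  (X=0, U=1, Y=3, V=2, W=2, Z=2) weight 1/756
  (X=0, U=1, Y=3, V=2, W=3, Z=2) weight 1/756
  (X=1, U=0, Y=2, V=0, W=2, Z=1) weight 1/756
  (X=1, U=0, Y=2, V=0, W=3, Z=1) weight 1/756
  (X=1, U=1, Y=2, V=2, W=2, Z=1) weight 1/3024
  (X=1, U=1, Y=2, V=2, W=3, Z=1) weight 1/3024
Group by X:
  weight(X=0) = 13/378
  weight(X=1) = 5/1512
Total weight = 13/378 + 5/1512 = 19/504
P(X=0 | obs) = 13/378 / 19/504 = 52/57
P(X=1 | obs) = 5/1512 / 19/504 = 5/57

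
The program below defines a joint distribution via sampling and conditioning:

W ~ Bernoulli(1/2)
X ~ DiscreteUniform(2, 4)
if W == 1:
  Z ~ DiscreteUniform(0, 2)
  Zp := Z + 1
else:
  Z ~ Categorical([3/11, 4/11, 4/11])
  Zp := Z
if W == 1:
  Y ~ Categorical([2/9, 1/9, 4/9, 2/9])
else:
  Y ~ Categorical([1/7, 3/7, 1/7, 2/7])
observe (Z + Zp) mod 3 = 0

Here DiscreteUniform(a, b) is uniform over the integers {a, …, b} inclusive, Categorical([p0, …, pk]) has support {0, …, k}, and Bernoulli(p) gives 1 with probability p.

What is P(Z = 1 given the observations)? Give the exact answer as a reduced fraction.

P(Z = 1 | obs) = 11/20

Enumerate traces; 24 have nonzero weight after conditioning:
  (W=0, X=2, Z=0, Y=0) weight 1/154
  (W=0, X=2, Z=0, Y=1) weight 3/154
  (W=0, X=2, Z=0, Y=2) weight 1/154
  (W=0, X=2, Z=0, Y=3) weight 1/77
  (W=0, X=3, Z=0, Y=0) weight 1/154
  (W=0, X=3, Z=0, Y=1) weight 3/154
  (W=0, X=3, Z=0, Y=2) weight 1/154
  (W=0, X=3, Z=0, Y=3) weight 1/77
  (W=1, X=2, Z=1, Y=0) weight 1/81
  … 15 more
Group by Z:
  weight(Z=0) = 3/22
  weight(Z=1) = 1/6
Total weight = 3/22 + 1/6 = 10/33
P(Z=0 | obs) = 3/22 / 10/33 = 9/20
P(Z=1 | obs) = 1/6 / 10/33 = 11/20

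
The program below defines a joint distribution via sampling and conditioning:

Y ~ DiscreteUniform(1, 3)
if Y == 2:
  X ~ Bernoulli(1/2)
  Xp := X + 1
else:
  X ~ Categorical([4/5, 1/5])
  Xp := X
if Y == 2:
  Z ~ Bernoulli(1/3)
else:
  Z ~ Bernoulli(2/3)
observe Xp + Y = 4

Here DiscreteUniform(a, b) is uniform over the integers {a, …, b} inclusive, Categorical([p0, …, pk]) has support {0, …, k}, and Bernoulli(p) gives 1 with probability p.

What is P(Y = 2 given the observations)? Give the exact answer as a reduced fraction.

Enumerate traces; 4 have nonzero weight after conditioning:
  (Y=2, X=1, Z=0) weight 1/9
  (Y=2, X=1, Z=1) weight 1/18
  (Y=3, X=1, Z=0) weight 1/45
  (Y=3, X=1, Z=1) weight 2/45
Group by Y:
  weight(Y=2) = 1/6
  weight(Y=3) = 1/15
Total weight = 1/6 + 1/15 = 7/30
P(Y=2 | obs) = 1/6 / 7/30 = 5/7
P(Y=3 | obs) = 1/15 / 7/30 = 2/7

P(Y = 2 | obs) = 5/7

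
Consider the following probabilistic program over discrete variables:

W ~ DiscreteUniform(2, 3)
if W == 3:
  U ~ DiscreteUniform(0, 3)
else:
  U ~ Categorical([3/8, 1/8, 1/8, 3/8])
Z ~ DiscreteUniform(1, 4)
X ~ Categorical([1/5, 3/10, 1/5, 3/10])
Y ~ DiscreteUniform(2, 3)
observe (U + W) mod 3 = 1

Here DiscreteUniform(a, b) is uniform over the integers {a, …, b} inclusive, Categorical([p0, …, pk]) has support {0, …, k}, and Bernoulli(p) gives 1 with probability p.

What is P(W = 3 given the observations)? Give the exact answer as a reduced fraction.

P(W = 3 | obs) = 2/3

Enumerate traces; 64 have nonzero weight after conditioning:
  (W=2, U=2, Z=1, X=0, Y=2) weight 1/640
  (W=2, U=2, Z=1, X=0, Y=3) weight 1/640
  (W=2, U=2, Z=1, X=1, Y=2) weight 3/1280
  (W=2, U=2, Z=1, X=1, Y=3) weight 3/1280
  (W=2, U=2, Z=1, X=2, Y=2) weight 1/640
  (W=2, U=2, Z=1, X=2, Y=3) weight 1/640
  (W=2, U=2, Z=1, X=3, Y=2) weight 3/1280
  (W=2, U=2, Z=1, X=3, Y=3) weight 3/1280
  (W=3, U=1, Z=1, X=0, Y=2) weight 1/320
  … 55 more
Group by W:
  weight(W=2) = 1/16
  weight(W=3) = 1/8
Total weight = 1/16 + 1/8 = 3/16
P(W=2 | obs) = 1/16 / 3/16 = 1/3
P(W=3 | obs) = 1/8 / 3/16 = 2/3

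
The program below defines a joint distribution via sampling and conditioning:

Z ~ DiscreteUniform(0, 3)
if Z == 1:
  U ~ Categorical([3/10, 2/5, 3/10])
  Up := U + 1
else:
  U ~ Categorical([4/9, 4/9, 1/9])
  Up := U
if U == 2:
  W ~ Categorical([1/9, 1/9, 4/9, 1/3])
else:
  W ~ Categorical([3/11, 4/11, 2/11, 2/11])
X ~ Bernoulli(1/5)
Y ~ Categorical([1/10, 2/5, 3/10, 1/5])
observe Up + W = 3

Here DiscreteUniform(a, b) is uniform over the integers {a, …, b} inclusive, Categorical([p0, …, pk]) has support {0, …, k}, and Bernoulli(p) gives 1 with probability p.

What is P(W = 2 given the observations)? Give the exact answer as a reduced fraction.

Enumerate traces; 96 have nonzero weight after conditioning:
  (Z=0, U=0, W=3, X=0, Y=0) weight 4/2475
  (Z=0, U=0, W=3, X=0, Y=1) weight 16/2475
  (Z=0, U=0, W=3, X=0, Y=2) weight 4/825
  (Z=0, U=0, W=3, X=0, Y=3) weight 8/2475
  (Z=0, U=0, W=3, X=1, Y=0) weight 1/2475
  (Z=0, U=0, W=3, X=1, Y=1) weight 4/2475
  (Z=0, U=0, W=3, X=1, Y=2) weight 1/825
  (Z=0, U=0, W=3, X=1, Y=3) weight 2/2475
  (Z=0, U=1, W=2, X=0, Y=0) weight 4/2475
  (Z=0, U=2, W=1, X=0, Y=0) weight 1/4050
  … 86 more
Group by W:
  weight(W=0) = 1/120
  weight(W=1) = 271/5940
  weight(W=2) = 49/660
  weight(W=3) = 2/33
Total weight = 1/120 + 271/5940 + 49/660 + 2/33 = 2243/11880
P(W=0 | obs) = 1/120 / 2243/11880 = 99/2243
P(W=1 | obs) = 271/5940 / 2243/11880 = 542/2243
P(W=2 | obs) = 49/660 / 2243/11880 = 882/2243
P(W=3 | obs) = 2/33 / 2243/11880 = 720/2243

P(W = 2 | obs) = 882/2243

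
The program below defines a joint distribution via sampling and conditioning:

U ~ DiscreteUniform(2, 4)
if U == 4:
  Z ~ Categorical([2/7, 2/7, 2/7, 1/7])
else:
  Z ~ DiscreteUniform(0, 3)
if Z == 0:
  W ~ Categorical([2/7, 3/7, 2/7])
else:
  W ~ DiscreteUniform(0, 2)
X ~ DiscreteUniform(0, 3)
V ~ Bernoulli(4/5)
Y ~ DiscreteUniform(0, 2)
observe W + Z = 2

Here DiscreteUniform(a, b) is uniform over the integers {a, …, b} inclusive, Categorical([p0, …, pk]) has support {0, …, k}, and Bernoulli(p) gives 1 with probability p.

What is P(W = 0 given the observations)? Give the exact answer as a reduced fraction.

Enumerate traces; 216 have nonzero weight after conditioning:
  (U=2, Z=0, W=2, X=0, V=0, Y=0) weight 1/2520
  (U=2, Z=0, W=2, X=0, V=0, Y=1) weight 1/2520
  (U=2, Z=0, W=2, X=0, V=0, Y=2) weight 1/2520
  (U=2, Z=0, W=2, X=0, V=1, Y=0) weight 1/630
  (U=2, Z=0, W=2, X=0, V=1, Y=1) weight 1/630
  (U=2, Z=0, W=2, X=0, V=1, Y=2) weight 1/630
  (U=2, Z=0, W=2, X=1, V=0, Y=0) weight 1/2520
  (U=2, Z=0, W=2, X=1, V=0, Y=1) weight 1/2520
  (U=2, Z=1, W=1, X=0, V=0, Y=0) weight 1/2160
  (U=2, Z=2, W=0, X=0, V=0, Y=0) weight 1/2160
  … 206 more
Group by W:
  weight(W=0) = 11/126
  weight(W=1) = 11/126
  weight(W=2) = 11/147
Total weight = 11/126 + 11/126 + 11/147 = 110/441
P(W=0 | obs) = 11/126 / 110/441 = 7/20
P(W=1 | obs) = 11/126 / 110/441 = 7/20
P(W=2 | obs) = 11/147 / 110/441 = 3/10

P(W = 0 | obs) = 7/20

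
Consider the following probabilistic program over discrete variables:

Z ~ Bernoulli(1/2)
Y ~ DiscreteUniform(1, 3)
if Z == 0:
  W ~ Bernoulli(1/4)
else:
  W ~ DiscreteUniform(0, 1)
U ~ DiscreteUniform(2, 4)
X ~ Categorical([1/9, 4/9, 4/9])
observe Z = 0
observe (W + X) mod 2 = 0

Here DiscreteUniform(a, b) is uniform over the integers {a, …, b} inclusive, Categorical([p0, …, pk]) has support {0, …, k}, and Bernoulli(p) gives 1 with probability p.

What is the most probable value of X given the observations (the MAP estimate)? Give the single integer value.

Enumerate traces; 27 have nonzero weight after conditioning:
  (Z=0, Y=1, W=0, U=2, X=0) weight 1/216
  (Z=0, Y=1, W=0, U=2, X=2) weight 1/54
  (Z=0, Y=1, W=0, U=3, X=0) weight 1/216
  (Z=0, Y=1, W=0, U=3, X=2) weight 1/54
  (Z=0, Y=1, W=0, U=4, X=0) weight 1/216
  (Z=0, Y=1, W=0, U=4, X=2) weight 1/54
  (Z=0, Y=1, W=1, U=2, X=1) weight 1/162
  (Z=0, Y=1, W=1, U=3, X=1) weight 1/162
  … 19 more
Group by X:
  weight(X=0) = 1/24
  weight(X=1) = 1/18
  weight(X=2) = 1/6
Total weight = 1/24 + 1/18 + 1/6 = 19/72
P(X=0 | obs) = 1/24 / 19/72 = 3/19
P(X=1 | obs) = 1/18 / 19/72 = 4/19
P(X=2 | obs) = 1/6 / 19/72 = 12/19
argmax = 2

argmax_v P(X = v | obs) = 2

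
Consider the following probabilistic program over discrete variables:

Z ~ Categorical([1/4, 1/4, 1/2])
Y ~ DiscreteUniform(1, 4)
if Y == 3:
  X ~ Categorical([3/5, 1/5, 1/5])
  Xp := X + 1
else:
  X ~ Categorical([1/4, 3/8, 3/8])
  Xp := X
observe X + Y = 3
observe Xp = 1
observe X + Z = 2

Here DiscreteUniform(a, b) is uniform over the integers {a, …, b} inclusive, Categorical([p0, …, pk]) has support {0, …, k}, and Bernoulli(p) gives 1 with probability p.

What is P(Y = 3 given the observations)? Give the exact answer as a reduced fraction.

P(Y = 3 | obs) = 16/21

Enumerate traces; 2 have nonzero weight after conditioning:
  (Z=1, Y=2, X=1) weight 3/128
  (Z=2, Y=3, X=0) weight 3/40
Group by Y:
  weight(Y=2) = 3/128
  weight(Y=3) = 3/40
Total weight = 3/128 + 3/40 = 63/640
P(Y=2 | obs) = 3/128 / 63/640 = 5/21
P(Y=3 | obs) = 3/40 / 63/640 = 16/21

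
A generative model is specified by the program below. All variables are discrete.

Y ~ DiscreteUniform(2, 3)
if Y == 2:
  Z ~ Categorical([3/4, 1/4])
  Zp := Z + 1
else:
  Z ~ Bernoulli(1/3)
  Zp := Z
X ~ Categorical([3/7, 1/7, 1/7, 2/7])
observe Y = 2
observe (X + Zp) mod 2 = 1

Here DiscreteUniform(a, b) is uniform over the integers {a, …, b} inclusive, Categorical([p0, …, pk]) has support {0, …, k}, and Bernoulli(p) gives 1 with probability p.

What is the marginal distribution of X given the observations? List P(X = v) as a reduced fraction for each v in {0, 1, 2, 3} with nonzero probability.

Enumerate traces; 4 have nonzero weight after conditioning:
  (Y=2, Z=0, X=0) weight 9/56
  (Y=2, Z=0, X=2) weight 3/56
  (Y=2, Z=1, X=1) weight 1/56
  (Y=2, Z=1, X=3) weight 1/28
Group by X:
  weight(X=0) = 9/56
  weight(X=1) = 1/56
  weight(X=2) = 3/56
  weight(X=3) = 1/28
Total weight = 9/56 + 1/56 + 3/56 + 1/28 = 15/56
P(X=0 | obs) = 9/56 / 15/56 = 3/5
P(X=1 | obs) = 1/56 / 15/56 = 1/15
P(X=2 | obs) = 3/56 / 15/56 = 1/5
P(X=3 | obs) = 1/28 / 15/56 = 2/15

P(X=0) = 3/5, P(X=1) = 1/15, P(X=2) = 1/5, P(X=3) = 2/15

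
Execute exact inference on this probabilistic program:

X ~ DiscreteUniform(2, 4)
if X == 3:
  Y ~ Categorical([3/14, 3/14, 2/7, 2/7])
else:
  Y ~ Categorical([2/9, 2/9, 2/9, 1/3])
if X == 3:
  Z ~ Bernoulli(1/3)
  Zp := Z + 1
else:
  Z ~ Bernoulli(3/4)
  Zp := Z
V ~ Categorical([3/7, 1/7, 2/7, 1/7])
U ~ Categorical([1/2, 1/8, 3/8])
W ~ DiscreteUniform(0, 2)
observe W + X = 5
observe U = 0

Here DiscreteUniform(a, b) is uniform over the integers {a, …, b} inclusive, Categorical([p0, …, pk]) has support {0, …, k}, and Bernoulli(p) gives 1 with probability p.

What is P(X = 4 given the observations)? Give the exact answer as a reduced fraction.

Enumerate traces; 64 have nonzero weight after conditioning:
  (X=3, Y=0, Z=0, V=0, U=0, W=2) weight 1/294
  (X=3, Y=0, Z=0, V=1, U=0, W=2) weight 1/882
  (X=3, Y=0, Z=0, V=2, U=0, W=2) weight 1/441
  (X=3, Y=0, Z=0, V=3, U=0, W=2) weight 1/882
  (X=3, Y=0, Z=1, V=0, U=0, W=2) weight 1/588
  (X=3, Y=0, Z=1, V=1, U=0, W=2) weight 1/1764
  (X=3, Y=0, Z=1, V=2, U=0, W=2) weight 1/882
  (X=3, Y=0, Z=1, V=3, U=0, W=2) weight 1/1764
  (X=4, Y=0, Z=0, V=0, U=0, W=1) weight 1/756
  … 55 more
Group by X:
  weight(X=3) = 1/18
  weight(X=4) = 1/18
Total weight = 1/18 + 1/18 = 1/9
P(X=3 | obs) = 1/18 / 1/9 = 1/2
P(X=4 | obs) = 1/18 / 1/9 = 1/2

P(X = 4 | obs) = 1/2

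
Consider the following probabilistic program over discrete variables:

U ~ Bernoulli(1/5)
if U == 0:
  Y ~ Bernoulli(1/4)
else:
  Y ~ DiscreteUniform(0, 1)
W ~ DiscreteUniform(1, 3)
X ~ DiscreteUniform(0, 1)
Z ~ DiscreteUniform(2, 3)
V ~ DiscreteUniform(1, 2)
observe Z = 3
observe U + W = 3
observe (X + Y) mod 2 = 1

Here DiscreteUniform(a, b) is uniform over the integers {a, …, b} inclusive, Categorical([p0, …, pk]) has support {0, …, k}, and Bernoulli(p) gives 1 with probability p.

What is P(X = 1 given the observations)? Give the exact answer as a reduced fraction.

P(X = 1 | obs) = 7/10

Enumerate traces; 8 have nonzero weight after conditioning:
  (U=0, Y=0, W=3, X=1, Z=3, V=1) weight 1/40
  (U=0, Y=0, W=3, X=1, Z=3, V=2) weight 1/40
  (U=0, Y=1, W=3, X=0, Z=3, V=1) weight 1/120
  (U=0, Y=1, W=3, X=0, Z=3, V=2) weight 1/120
  (U=1, Y=0, W=2, X=1, Z=3, V=1) weight 1/240
  (U=1, Y=0, W=2, X=1, Z=3, V=2) weight 1/240
  (U=1, Y=1, W=2, X=0, Z=3, V=1) weight 1/240
  (U=1, Y=1, W=2, X=0, Z=3, V=2) weight 1/240
Group by X:
  weight(X=0) = 1/40
  weight(X=1) = 7/120
Total weight = 1/40 + 7/120 = 1/12
P(X=0 | obs) = 1/40 / 1/12 = 3/10
P(X=1 | obs) = 7/120 / 1/12 = 7/10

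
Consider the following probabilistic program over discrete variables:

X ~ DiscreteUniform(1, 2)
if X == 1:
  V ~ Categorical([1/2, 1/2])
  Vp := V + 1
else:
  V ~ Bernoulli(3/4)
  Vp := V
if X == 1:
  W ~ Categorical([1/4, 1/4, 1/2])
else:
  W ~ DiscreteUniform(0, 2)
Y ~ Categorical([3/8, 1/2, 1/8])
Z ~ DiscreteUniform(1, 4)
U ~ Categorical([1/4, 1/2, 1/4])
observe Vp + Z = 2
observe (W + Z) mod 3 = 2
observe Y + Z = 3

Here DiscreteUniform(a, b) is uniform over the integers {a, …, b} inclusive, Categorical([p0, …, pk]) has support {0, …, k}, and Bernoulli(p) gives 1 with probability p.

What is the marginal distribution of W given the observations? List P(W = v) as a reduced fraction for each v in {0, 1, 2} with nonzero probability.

Enumerate traces; 9 have nonzero weight after conditioning:
  (X=1, V=0, W=1, Y=2, Z=1, U=0) weight 1/2048
  (X=1, V=0, W=1, Y=2, Z=1, U=1) weight 1/1024
  (X=1, V=0, W=1, Y=2, Z=1, U=2) weight 1/2048
  (X=2, V=0, W=0, Y=1, Z=2, U=0) weight 1/768
  (X=2, V=0, W=0, Y=1, Z=2, U=1) weight 1/384
  (X=2, V=0, W=0, Y=1, Z=2, U=2) weight 1/768
  (X=2, V=1, W=1, Y=2, Z=1, U=0) weight 1/1024
  (X=2, V=1, W=1, Y=2, Z=1, U=1) weight 1/512
  … 1 more
Group by W:
  weight(W=0) = 1/192
  weight(W=1) = 3/512
Total weight = 1/192 + 3/512 = 17/1536
P(W=0 | obs) = 1/192 / 17/1536 = 8/17
P(W=1 | obs) = 3/512 / 17/1536 = 9/17

P(W=0) = 8/17, P(W=1) = 9/17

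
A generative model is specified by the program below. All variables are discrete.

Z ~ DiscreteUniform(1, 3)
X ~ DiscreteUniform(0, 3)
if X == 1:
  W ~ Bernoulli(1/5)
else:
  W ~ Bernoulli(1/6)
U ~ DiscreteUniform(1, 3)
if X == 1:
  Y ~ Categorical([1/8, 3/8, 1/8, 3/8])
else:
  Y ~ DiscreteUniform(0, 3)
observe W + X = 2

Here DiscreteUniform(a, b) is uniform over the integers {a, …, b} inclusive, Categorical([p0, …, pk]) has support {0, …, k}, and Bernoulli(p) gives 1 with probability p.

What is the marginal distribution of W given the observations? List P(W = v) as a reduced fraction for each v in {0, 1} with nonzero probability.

Enumerate traces; 72 have nonzero weight after conditioning:
  (Z=1, X=1, W=1, U=1, Y=0) weight 1/1440
  (Z=1, X=1, W=1, U=1, Y=1) weight 1/480
  (Z=1, X=1, W=1, U=1, Y=2) weight 1/1440
  (Z=1, X=1, W=1, U=1, Y=3) weight 1/480
  (Z=1, X=1, W=1, U=2, Y=0) weight 1/1440
  (Z=1, X=1, W=1, U=2, Y=1) weight 1/480
  (Z=1, X=1, W=1, U=2, Y=2) weight 1/1440
  (Z=1, X=1, W=1, U=2, Y=3) weight 1/480
  (Z=1, X=2, W=0, U=1, Y=0) weight 5/864
  … 63 more
Group by W:
  weight(W=0) = 5/24
  weight(W=1) = 1/20
Total weight = 5/24 + 1/20 = 31/120
P(W=0 | obs) = 5/24 / 31/120 = 25/31
P(W=1 | obs) = 1/20 / 31/120 = 6/31

P(W=0) = 25/31, P(W=1) = 6/31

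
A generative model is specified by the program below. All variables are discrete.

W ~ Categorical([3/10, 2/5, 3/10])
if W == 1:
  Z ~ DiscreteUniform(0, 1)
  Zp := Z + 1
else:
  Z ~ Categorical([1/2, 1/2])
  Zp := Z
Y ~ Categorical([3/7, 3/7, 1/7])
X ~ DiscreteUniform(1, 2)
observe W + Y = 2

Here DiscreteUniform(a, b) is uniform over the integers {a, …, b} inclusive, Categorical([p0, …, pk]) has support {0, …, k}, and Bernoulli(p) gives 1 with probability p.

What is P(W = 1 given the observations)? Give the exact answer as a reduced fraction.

Enumerate traces; 12 have nonzero weight after conditioning:
  (W=0, Z=0, Y=2, X=1) weight 3/280
  (W=0, Z=0, Y=2, X=2) weight 3/280
  (W=0, Z=1, Y=2, X=1) weight 3/280
  (W=0, Z=1, Y=2, X=2) weight 3/280
  (W=1, Z=0, Y=1, X=1) weight 3/70
  (W=1, Z=0, Y=1, X=2) weight 3/70
  (W=1, Z=1, Y=1, X=1) weight 3/70
  (W=1, Z=1, Y=1, X=2) weight 3/70
  (W=2, Z=0, Y=0, X=1) weight 9/280
  … 3 more
Group by W:
  weight(W=0) = 3/70
  weight(W=1) = 6/35
  weight(W=2) = 9/70
Total weight = 3/70 + 6/35 + 9/70 = 12/35
P(W=0 | obs) = 3/70 / 12/35 = 1/8
P(W=1 | obs) = 6/35 / 12/35 = 1/2
P(W=2 | obs) = 9/70 / 12/35 = 3/8

P(W = 1 | obs) = 1/2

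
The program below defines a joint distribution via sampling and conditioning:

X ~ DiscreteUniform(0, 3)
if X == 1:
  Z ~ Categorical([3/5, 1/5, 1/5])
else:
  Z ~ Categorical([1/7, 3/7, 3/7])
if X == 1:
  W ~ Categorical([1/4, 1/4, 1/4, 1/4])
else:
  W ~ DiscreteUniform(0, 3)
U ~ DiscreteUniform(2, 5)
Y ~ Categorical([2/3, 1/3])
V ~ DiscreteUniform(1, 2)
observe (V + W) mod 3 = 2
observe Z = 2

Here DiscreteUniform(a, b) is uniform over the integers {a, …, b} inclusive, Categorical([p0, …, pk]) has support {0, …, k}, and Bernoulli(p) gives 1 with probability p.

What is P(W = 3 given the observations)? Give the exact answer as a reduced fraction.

Enumerate traces; 96 have nonzero weight after conditioning:
  (X=0, Z=2, W=0, U=2, Y=0, V=2) weight 1/448
  (X=0, Z=2, W=0, U=2, Y=1, V=2) weight 1/896
  (X=0, Z=2, W=0, U=3, Y=0, V=2) weight 1/448
  (X=0, Z=2, W=0, U=3, Y=1, V=2) weight 1/896
  (X=0, Z=2, W=0, U=4, Y=0, V=2) weight 1/448
  (X=0, Z=2, W=0, U=4, Y=1, V=2) weight 1/896
  (X=0, Z=2, W=0, U=5, Y=0, V=2) weight 1/448
  (X=0, Z=2, W=0, U=5, Y=1, V=2) weight 1/896
  (X=0, Z=2, W=1, U=2, Y=0, V=1) weight 1/448
  (X=0, Z=2, W=3, U=2, Y=0, V=2) weight 1/448
  … 86 more
Group by W:
  weight(W=0) = 13/280
  weight(W=1) = 13/280
  weight(W=3) = 13/280
Total weight = 13/280 + 13/280 + 13/280 = 39/280
P(W=0 | obs) = 13/280 / 39/280 = 1/3
P(W=1 | obs) = 13/280 / 39/280 = 1/3
P(W=3 | obs) = 13/280 / 39/280 = 1/3

P(W = 3 | obs) = 1/3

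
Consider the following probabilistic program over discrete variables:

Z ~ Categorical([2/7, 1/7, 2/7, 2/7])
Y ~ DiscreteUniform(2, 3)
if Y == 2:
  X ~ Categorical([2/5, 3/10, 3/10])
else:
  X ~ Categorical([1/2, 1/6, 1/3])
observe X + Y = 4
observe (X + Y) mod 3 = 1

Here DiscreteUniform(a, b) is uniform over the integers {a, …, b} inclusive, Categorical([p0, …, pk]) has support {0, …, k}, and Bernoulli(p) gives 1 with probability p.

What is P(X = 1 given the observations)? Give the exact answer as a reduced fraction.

Enumerate traces; 8 have nonzero weight after conditioning:
  (Z=0, Y=2, X=2) weight 3/70
  (Z=0, Y=3, X=1) weight 1/42
  (Z=1, Y=2, X=2) weight 3/140
  (Z=1, Y=3, X=1) weight 1/84
  (Z=2, Y=2, X=2) weight 3/70
  (Z=2, Y=3, X=1) weight 1/42
  (Z=3, Y=2, X=2) weight 3/70
  (Z=3, Y=3, X=1) weight 1/42
Group by X:
  weight(X=1) = 1/12
  weight(X=2) = 3/20
Total weight = 1/12 + 3/20 = 7/30
P(X=1 | obs) = 1/12 / 7/30 = 5/14
P(X=2 | obs) = 3/20 / 7/30 = 9/14

P(X = 1 | obs) = 5/14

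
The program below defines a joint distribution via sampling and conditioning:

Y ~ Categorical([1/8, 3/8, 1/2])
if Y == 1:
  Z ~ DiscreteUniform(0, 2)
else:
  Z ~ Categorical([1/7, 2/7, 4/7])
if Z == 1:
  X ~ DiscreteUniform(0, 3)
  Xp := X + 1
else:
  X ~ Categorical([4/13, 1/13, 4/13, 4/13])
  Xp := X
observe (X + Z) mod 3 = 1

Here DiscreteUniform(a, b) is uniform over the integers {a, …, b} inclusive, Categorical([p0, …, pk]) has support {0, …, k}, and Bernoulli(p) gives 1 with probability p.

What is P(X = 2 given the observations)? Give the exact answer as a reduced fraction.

Enumerate traces; 12 have nonzero weight after conditioning:
  (Y=0, Z=0, X=1) weight 1/728
  (Y=0, Z=1, X=0) weight 1/112
  (Y=0, Z=1, X=3) weight 1/112
  (Y=0, Z=2, X=2) weight 2/91
  (Y=1, Z=0, X=1) weight 1/104
  (Y=1, Z=1, X=0) weight 1/32
  (Y=1, Z=1, X=3) weight 1/32
  (Y=1, Z=2, X=2) weight 1/26
  … 4 more
Group by X:
  weight(X=0) = 17/224
  weight(X=1) = 3/182
  weight(X=2) = 27/182
  weight(X=3) = 17/224
Total weight = 17/224 + 3/182 + 27/182 + 17/224 = 461/1456
P(X=0 | obs) = 17/224 / 461/1456 = 221/922
P(X=1 | obs) = 3/182 / 461/1456 = 24/461
P(X=2 | obs) = 27/182 / 461/1456 = 216/461
P(X=3 | obs) = 17/224 / 461/1456 = 221/922

P(X = 2 | obs) = 216/461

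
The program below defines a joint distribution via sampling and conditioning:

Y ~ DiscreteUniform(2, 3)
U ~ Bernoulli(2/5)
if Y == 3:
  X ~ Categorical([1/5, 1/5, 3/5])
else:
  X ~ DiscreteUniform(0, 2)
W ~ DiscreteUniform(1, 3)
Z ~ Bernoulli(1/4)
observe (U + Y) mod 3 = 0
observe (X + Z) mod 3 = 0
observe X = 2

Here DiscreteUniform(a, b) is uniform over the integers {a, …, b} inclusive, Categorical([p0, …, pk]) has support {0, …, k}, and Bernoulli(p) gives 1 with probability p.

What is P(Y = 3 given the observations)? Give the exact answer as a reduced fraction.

Enumerate traces; 6 have nonzero weight after conditioning:
  (Y=2, U=1, X=2, W=1, Z=1) weight 1/180
  (Y=2, U=1, X=2, W=2, Z=1) weight 1/180
  (Y=2, U=1, X=2, W=3, Z=1) weight 1/180
  (Y=3, U=0, X=2, W=1, Z=1) weight 3/200
  (Y=3, U=0, X=2, W=2, Z=1) weight 3/200
  (Y=3, U=0, X=2, W=3, Z=1) weight 3/200
Group by Y:
  weight(Y=2) = 1/60
  weight(Y=3) = 9/200
Total weight = 1/60 + 9/200 = 37/600
P(Y=2 | obs) = 1/60 / 37/600 = 10/37
P(Y=3 | obs) = 9/200 / 37/600 = 27/37

P(Y = 3 | obs) = 27/37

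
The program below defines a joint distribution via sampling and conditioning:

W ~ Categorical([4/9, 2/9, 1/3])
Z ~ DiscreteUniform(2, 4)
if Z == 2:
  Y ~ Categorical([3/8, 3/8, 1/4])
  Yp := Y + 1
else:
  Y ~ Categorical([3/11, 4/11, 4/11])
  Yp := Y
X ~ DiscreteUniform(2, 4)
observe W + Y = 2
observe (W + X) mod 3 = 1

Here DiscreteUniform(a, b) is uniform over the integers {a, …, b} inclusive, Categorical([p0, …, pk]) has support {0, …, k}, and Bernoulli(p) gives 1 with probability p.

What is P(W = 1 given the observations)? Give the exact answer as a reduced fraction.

Enumerate traces; 9 have nonzero weight after conditioning:
  (W=0, Z=2, Y=2, X=4) weight 1/81
  (W=0, Z=3, Y=2, X=4) weight 16/891
  (W=0, Z=4, Y=2, X=4) weight 16/891
  (W=1, Z=2, Y=1, X=3) weight 1/108
  (W=1, Z=3, Y=1, X=3) weight 8/891
  (W=1, Z=4, Y=1, X=3) weight 8/891
  (W=2, Z=2, Y=0, X=2) weight 1/72
  (W=2, Z=3, Y=0, X=2) weight 1/99
  … 1 more
Group by W:
  weight(W=0) = 43/891
  weight(W=1) = 97/3564
  weight(W=2) = 3/88
Total weight = 43/891 + 97/3564 + 3/88 = 71/648
P(W=0 | obs) = 43/891 / 71/648 = 344/781
P(W=1 | obs) = 97/3564 / 71/648 = 194/781
P(W=2 | obs) = 3/88 / 71/648 = 243/781

P(W = 1 | obs) = 194/781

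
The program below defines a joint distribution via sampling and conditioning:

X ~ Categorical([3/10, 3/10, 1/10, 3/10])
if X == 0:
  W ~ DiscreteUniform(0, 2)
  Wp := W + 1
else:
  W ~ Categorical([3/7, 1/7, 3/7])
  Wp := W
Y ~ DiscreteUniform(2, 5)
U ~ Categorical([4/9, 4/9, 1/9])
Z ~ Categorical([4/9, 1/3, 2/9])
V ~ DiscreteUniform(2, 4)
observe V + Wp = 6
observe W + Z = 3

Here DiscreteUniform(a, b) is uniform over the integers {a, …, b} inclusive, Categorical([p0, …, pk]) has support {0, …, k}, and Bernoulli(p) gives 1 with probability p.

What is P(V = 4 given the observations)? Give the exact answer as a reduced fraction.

P(V = 4 | obs) = 11/14

Enumerate traces; 60 have nonzero weight after conditioning:
  (X=0, W=1, Y=2, U=0, Z=2, V=4) weight 1/1215
  (X=0, W=1, Y=2, U=1, Z=2, V=4) weight 1/1215
  (X=0, W=1, Y=2, U=2, Z=2, V=4) weight 1/4860
  (X=0, W=1, Y=3, U=0, Z=2, V=4) weight 1/1215
  (X=0, W=1, Y=3, U=1, Z=2, V=4) weight 1/1215
  (X=0, W=1, Y=3, U=2, Z=2, V=4) weight 1/4860
  (X=0, W=1, Y=4, U=0, Z=2, V=4) weight 1/1215
  (X=0, W=1, Y=4, U=1, Z=2, V=4) weight 1/1215
  (X=0, W=2, Y=2, U=0, Z=1, V=3) weight 1/810
  … 51 more
Group by V:
  weight(V=3) = 1/90
  weight(V=4) = 11/270
Total weight = 1/90 + 11/270 = 7/135
P(V=3 | obs) = 1/90 / 7/135 = 3/14
P(V=4 | obs) = 11/270 / 7/135 = 11/14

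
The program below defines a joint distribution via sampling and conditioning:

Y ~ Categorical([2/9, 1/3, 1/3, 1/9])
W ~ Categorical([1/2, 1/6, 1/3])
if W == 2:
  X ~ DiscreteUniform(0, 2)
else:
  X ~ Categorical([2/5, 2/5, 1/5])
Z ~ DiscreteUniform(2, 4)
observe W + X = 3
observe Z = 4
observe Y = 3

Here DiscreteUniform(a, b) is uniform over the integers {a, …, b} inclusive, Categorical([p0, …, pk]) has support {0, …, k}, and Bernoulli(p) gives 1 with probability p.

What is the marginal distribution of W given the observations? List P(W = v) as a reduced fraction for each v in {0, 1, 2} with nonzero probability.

P(W=1) = 3/13, P(W=2) = 10/13

Enumerate traces; 2 have nonzero weight after conditioning:
  (Y=3, W=1, X=2, Z=4) weight 1/810
  (Y=3, W=2, X=1, Z=4) weight 1/243
Group by W:
  weight(W=1) = 1/810
  weight(W=2) = 1/243
Total weight = 1/810 + 1/243 = 13/2430
P(W=1 | obs) = 1/810 / 13/2430 = 3/13
P(W=2 | obs) = 1/243 / 13/2430 = 10/13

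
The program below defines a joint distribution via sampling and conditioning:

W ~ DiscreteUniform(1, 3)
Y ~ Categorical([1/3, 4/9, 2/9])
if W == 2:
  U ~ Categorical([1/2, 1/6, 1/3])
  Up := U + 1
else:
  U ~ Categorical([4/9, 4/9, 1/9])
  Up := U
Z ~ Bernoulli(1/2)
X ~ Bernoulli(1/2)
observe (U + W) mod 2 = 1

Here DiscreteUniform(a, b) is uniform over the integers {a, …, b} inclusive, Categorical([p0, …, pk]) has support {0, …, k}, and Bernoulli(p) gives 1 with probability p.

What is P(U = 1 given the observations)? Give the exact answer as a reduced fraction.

Enumerate traces; 60 have nonzero weight after conditioning:
  (W=1, Y=0, U=0, Z=0, X=0) weight 1/81
  (W=1, Y=0, U=0, Z=0, X=1) weight 1/81
  (W=1, Y=0, U=0, Z=1, X=0) weight 1/81
  (W=1, Y=0, U=0, Z=1, X=1) weight 1/81
  (W=1, Y=0, U=2, Z=0, X=0) weight 1/324
  (W=1, Y=0, U=2, Z=0, X=1) weight 1/324
  (W=1, Y=0, U=2, Z=1, X=0) weight 1/324
  (W=1, Y=0, U=2, Z=1, X=1) weight 1/324
  (W=2, Y=0, U=1, Z=0, X=0) weight 1/216
  … 51 more
Group by U:
  weight(U=0) = 8/27
  weight(U=1) = 1/18
  weight(U=2) = 2/27
Total weight = 8/27 + 1/18 + 2/27 = 23/54
P(U=0 | obs) = 8/27 / 23/54 = 16/23
P(U=1 | obs) = 1/18 / 23/54 = 3/23
P(U=2 | obs) = 2/27 / 23/54 = 4/23

P(U = 1 | obs) = 3/23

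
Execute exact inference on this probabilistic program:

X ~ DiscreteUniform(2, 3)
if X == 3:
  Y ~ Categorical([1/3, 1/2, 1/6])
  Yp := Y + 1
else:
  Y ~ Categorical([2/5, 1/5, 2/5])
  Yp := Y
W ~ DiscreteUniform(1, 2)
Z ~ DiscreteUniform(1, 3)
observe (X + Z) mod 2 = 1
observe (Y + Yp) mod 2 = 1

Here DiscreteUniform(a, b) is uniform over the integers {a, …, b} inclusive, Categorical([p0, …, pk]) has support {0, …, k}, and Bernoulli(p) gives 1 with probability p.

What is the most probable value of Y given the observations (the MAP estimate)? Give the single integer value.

Enumerate traces; 6 have nonzero weight after conditioning:
  (X=3, Y=0, W=1, Z=2) weight 1/36
  (X=3, Y=0, W=2, Z=2) weight 1/36
  (X=3, Y=1, W=1, Z=2) weight 1/24
  (X=3, Y=1, W=2, Z=2) weight 1/24
  (X=3, Y=2, W=1, Z=2) weight 1/72
  (X=3, Y=2, W=2, Z=2) weight 1/72
Group by Y:
  weight(Y=0) = 1/18
  weight(Y=1) = 1/12
  weight(Y=2) = 1/36
Total weight = 1/18 + 1/12 + 1/36 = 1/6
P(Y=0 | obs) = 1/18 / 1/6 = 1/3
P(Y=1 | obs) = 1/12 / 1/6 = 1/2
P(Y=2 | obs) = 1/36 / 1/6 = 1/6
argmax = 1

argmax_v P(Y = v | obs) = 1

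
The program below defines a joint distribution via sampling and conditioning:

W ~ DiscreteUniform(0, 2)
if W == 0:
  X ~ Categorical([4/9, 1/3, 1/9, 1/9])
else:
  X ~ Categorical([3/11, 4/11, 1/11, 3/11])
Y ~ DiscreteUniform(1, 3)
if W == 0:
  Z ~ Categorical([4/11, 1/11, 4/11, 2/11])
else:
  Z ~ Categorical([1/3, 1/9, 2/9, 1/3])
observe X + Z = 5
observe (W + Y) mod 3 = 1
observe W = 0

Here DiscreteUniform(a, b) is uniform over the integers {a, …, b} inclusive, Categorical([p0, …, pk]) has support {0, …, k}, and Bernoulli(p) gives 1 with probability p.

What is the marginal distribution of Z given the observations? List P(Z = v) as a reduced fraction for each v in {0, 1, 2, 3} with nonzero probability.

Enumerate traces; 2 have nonzero weight after conditioning:
  (W=0, X=2, Y=1, Z=3) weight 2/891
  (W=0, X=3, Y=1, Z=2) weight 4/891
Group by Z:
  weight(Z=2) = 4/891
  weight(Z=3) = 2/891
Total weight = 4/891 + 2/891 = 2/297
P(Z=2 | obs) = 4/891 / 2/297 = 2/3
P(Z=3 | obs) = 2/891 / 2/297 = 1/3

P(Z=2) = 2/3, P(Z=3) = 1/3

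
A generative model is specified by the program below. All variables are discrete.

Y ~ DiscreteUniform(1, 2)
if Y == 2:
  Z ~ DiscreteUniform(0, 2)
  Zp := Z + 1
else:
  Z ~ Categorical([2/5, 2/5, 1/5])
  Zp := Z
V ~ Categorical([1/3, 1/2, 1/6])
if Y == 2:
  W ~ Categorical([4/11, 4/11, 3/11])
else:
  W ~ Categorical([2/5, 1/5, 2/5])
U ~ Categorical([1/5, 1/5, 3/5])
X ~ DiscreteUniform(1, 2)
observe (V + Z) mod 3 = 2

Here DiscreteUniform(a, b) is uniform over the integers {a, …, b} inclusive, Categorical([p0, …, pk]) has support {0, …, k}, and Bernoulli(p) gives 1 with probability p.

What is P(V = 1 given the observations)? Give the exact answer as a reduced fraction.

P(V = 1 | obs) = 11/20

Enumerate traces; 108 have nonzero weight after conditioning:
  (Y=1, Z=0, V=2, W=0, U=0, X=1) weight 1/750
  (Y=1, Z=0, V=2, W=0, U=0, X=2) weight 1/750
  (Y=1, Z=0, V=2, W=0, U=1, X=1) weight 1/750
  (Y=1, Z=0, V=2, W=0, U=1, X=2) weight 1/750
  (Y=1, Z=0, V=2, W=0, U=2, X=1) weight 1/250
  (Y=1, Z=0, V=2, W=0, U=2, X=2) weight 1/250
  (Y=1, Z=0, V=2, W=1, U=0, X=1) weight 1/1500
  (Y=1, Z=0, V=2, W=1, U=0, X=2) weight 1/1500
  (Y=1, Z=1, V=1, W=0, U=0, X=1) weight 1/250
  (Y=1, Z=2, V=0, W=0, U=0, X=1) weight 1/750
  … 98 more
Group by V:
  weight(V=0) = 4/45
  weight(V=1) = 11/60
  weight(V=2) = 11/180
Total weight = 4/45 + 11/60 + 11/180 = 1/3
P(V=0 | obs) = 4/45 / 1/3 = 4/15
P(V=1 | obs) = 11/60 / 1/3 = 11/20
P(V=2 | obs) = 11/180 / 1/3 = 11/60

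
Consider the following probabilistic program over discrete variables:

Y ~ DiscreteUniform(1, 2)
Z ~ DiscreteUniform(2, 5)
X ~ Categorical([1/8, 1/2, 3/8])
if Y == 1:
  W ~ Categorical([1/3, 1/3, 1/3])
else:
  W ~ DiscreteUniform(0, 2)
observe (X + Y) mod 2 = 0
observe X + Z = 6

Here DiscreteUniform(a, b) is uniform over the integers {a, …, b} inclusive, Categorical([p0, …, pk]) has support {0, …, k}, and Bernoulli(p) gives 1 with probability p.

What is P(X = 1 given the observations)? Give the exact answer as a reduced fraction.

P(X = 1 | obs) = 4/7

Enumerate traces; 6 have nonzero weight after conditioning:
  (Y=1, Z=5, X=1, W=0) weight 1/48
  (Y=1, Z=5, X=1, W=1) weight 1/48
  (Y=1, Z=5, X=1, W=2) weight 1/48
  (Y=2, Z=4, X=2, W=0) weight 1/64
  (Y=2, Z=4, X=2, W=1) weight 1/64
  (Y=2, Z=4, X=2, W=2) weight 1/64
Group by X:
  weight(X=1) = 1/16
  weight(X=2) = 3/64
Total weight = 1/16 + 3/64 = 7/64
P(X=1 | obs) = 1/16 / 7/64 = 4/7
P(X=2 | obs) = 3/64 / 7/64 = 3/7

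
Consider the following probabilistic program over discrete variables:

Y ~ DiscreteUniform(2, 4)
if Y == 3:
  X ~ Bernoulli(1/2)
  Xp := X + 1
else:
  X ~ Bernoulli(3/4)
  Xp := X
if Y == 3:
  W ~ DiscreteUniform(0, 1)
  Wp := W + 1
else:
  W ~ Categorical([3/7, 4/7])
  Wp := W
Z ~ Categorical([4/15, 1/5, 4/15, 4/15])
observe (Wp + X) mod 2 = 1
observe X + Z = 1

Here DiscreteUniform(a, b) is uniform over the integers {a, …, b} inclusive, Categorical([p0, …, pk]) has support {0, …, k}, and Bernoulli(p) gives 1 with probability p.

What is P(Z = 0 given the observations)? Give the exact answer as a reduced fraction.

P(Z = 0 | obs) = 20/29

Enumerate traces; 6 have nonzero weight after conditioning:
  (Y=2, X=0, W=1, Z=1) weight 1/105
  (Y=2, X=1, W=0, Z=0) weight 1/35
  (Y=3, X=0, W=0, Z=1) weight 1/60
  (Y=3, X=1, W=1, Z=0) weight 1/45
  (Y=4, X=0, W=1, Z=1) weight 1/105
  (Y=4, X=1, W=0, Z=0) weight 1/35
Group by Z:
  weight(Z=0) = 5/63
  weight(Z=1) = 1/28
Total weight = 5/63 + 1/28 = 29/252
P(Z=0 | obs) = 5/63 / 29/252 = 20/29
P(Z=1 | obs) = 1/28 / 29/252 = 9/29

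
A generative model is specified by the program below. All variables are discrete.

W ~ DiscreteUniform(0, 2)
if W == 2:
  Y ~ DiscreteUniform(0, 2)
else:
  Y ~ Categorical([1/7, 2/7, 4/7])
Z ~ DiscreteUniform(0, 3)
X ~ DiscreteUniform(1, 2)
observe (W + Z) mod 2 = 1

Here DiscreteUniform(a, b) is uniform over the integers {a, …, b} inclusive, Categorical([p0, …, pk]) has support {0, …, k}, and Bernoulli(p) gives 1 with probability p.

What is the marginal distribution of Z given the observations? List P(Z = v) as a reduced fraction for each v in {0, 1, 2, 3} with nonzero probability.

Enumerate traces; 36 have nonzero weight after conditioning:
  (W=0, Y=0, Z=1, X=1) weight 1/168
  (W=0, Y=0, Z=1, X=2) weight 1/168
  (W=0, Y=0, Z=3, X=1) weight 1/168
  (W=0, Y=0, Z=3, X=2) weight 1/168
  (W=0, Y=1, Z=1, X=1) weight 1/84
  (W=0, Y=1, Z=1, X=2) weight 1/84
  (W=0, Y=1, Z=3, X=1) weight 1/84
  (W=0, Y=1, Z=3, X=2) weight 1/84
  (W=1, Y=0, Z=0, X=1) weight 1/168
  (W=1, Y=0, Z=2, X=1) weight 1/168
  … 26 more
Group by Z:
  weight(Z=0) = 1/12
  weight(Z=1) = 1/6
  weight(Z=2) = 1/12
  weight(Z=3) = 1/6
Total weight = 1/12 + 1/6 + 1/12 + 1/6 = 1/2
P(Z=0 | obs) = 1/12 / 1/2 = 1/6
P(Z=1 | obs) = 1/6 / 1/2 = 1/3
P(Z=2 | obs) = 1/12 / 1/2 = 1/6
P(Z=3 | obs) = 1/6 / 1/2 = 1/3

P(Z=0) = 1/6, P(Z=1) = 1/3, P(Z=2) = 1/6, P(Z=3) = 1/3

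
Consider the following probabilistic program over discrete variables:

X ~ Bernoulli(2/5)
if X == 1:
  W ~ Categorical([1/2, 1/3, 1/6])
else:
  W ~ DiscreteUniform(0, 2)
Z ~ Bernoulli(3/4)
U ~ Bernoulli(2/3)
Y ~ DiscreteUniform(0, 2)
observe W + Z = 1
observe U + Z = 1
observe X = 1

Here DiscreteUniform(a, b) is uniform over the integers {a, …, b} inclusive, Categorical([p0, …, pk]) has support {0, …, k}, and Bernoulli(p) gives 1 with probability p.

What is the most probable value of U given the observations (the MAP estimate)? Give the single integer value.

Enumerate traces; 6 have nonzero weight after conditioning:
  (X=1, W=0, Z=1, U=0, Y=0) weight 1/60
  (X=1, W=0, Z=1, U=0, Y=1) weight 1/60
  (X=1, W=0, Z=1, U=0, Y=2) weight 1/60
  (X=1, W=1, Z=0, U=1, Y=0) weight 1/135
  (X=1, W=1, Z=0, U=1, Y=1) weight 1/135
  (X=1, W=1, Z=0, U=1, Y=2) weight 1/135
Group by U:
  weight(U=0) = 1/20
  weight(U=1) = 1/45
Total weight = 1/20 + 1/45 = 13/180
P(U=0 | obs) = 1/20 / 13/180 = 9/13
P(U=1 | obs) = 1/45 / 13/180 = 4/13
argmax = 0

argmax_v P(U = v | obs) = 0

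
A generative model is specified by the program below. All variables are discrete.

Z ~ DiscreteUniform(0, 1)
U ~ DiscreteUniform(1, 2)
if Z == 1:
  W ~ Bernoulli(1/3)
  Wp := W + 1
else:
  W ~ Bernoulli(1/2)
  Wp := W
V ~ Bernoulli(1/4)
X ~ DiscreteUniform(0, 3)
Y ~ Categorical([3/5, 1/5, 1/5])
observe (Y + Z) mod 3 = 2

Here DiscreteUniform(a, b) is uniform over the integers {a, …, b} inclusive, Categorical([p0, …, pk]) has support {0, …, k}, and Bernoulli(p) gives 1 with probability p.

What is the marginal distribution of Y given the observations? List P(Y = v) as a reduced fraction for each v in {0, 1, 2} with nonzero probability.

P(Y=1) = 1/2, P(Y=2) = 1/2

Enumerate traces; 64 have nonzero weight after conditioning:
  (Z=0, U=1, W=0, V=0, X=0, Y=2) weight 3/640
  (Z=0, U=1, W=0, V=0, X=1, Y=2) weight 3/640
  (Z=0, U=1, W=0, V=0, X=2, Y=2) weight 3/640
  (Z=0, U=1, W=0, V=0, X=3, Y=2) weight 3/640
  (Z=0, U=1, W=0, V=1, X=0, Y=2) weight 1/640
  (Z=0, U=1, W=0, V=1, X=1, Y=2) weight 1/640
  (Z=0, U=1, W=0, V=1, X=2, Y=2) weight 1/640
  (Z=0, U=1, W=0, V=1, X=3, Y=2) weight 1/640
  (Z=1, U=1, W=0, V=0, X=0, Y=1) weight 1/160
  … 55 more
Group by Y:
  weight(Y=1) = 1/10
  weight(Y=2) = 1/10
Total weight = 1/10 + 1/10 = 1/5
P(Y=1 | obs) = 1/10 / 1/5 = 1/2
P(Y=2 | obs) = 1/10 / 1/5 = 1/2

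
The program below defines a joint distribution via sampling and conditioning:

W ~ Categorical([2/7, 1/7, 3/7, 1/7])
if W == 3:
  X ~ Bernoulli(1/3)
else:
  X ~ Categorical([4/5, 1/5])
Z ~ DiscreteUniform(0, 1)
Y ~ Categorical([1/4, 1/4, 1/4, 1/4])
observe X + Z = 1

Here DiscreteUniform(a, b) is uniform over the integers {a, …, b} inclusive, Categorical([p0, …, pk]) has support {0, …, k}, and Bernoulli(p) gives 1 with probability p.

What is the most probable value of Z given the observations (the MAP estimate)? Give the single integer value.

Enumerate traces; 32 have nonzero weight after conditioning:
  (W=0, X=0, Z=1, Y=0) weight 1/35
  (W=0, X=0, Z=1, Y=1) weight 1/35
  (W=0, X=0, Z=1, Y=2) weight 1/35
  (W=0, X=0, Z=1, Y=3) weight 1/35
  (W=0, X=1, Z=0, Y=0) weight 1/140
  (W=0, X=1, Z=0, Y=1) weight 1/140
  (W=0, X=1, Z=0, Y=2) weight 1/140
  (W=0, X=1, Z=0, Y=3) weight 1/140
  … 24 more
Group by Z:
  weight(Z=0) = 23/210
  weight(Z=1) = 41/105
Total weight = 23/210 + 41/105 = 1/2
P(Z=0 | obs) = 23/210 / 1/2 = 23/105
P(Z=1 | obs) = 41/105 / 1/2 = 82/105
argmax = 1

argmax_v P(Z = v | obs) = 1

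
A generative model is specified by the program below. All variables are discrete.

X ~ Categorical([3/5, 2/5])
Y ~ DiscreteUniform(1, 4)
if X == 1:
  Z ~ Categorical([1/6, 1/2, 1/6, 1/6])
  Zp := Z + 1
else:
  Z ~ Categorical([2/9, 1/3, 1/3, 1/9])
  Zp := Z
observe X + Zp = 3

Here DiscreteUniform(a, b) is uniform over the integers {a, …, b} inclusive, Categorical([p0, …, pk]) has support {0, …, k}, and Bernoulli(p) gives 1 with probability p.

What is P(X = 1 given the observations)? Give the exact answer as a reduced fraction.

P(X = 1 | obs) = 3/4

Enumerate traces; 8 have nonzero weight after conditioning:
  (X=0, Y=1, Z=3) weight 1/60
  (X=0, Y=2, Z=3) weight 1/60
  (X=0, Y=3, Z=3) weight 1/60
  (X=0, Y=4, Z=3) weight 1/60
  (X=1, Y=1, Z=1) weight 1/20
  (X=1, Y=2, Z=1) weight 1/20
  (X=1, Y=3, Z=1) weight 1/20
  (X=1, Y=4, Z=1) weight 1/20
Group by X:
  weight(X=0) = 1/15
  weight(X=1) = 1/5
Total weight = 1/15 + 1/5 = 4/15
P(X=0 | obs) = 1/15 / 4/15 = 1/4
P(X=1 | obs) = 1/5 / 4/15 = 3/4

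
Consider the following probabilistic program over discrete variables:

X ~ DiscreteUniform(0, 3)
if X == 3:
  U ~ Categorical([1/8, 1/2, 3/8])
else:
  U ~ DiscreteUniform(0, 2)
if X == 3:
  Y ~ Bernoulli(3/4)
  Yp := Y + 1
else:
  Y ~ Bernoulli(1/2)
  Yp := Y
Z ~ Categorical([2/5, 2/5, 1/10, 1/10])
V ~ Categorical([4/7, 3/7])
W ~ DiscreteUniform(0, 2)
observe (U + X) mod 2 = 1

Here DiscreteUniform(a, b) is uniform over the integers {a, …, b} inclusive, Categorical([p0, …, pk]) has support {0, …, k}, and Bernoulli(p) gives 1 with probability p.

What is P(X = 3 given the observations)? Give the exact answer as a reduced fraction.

P(X = 3 | obs) = 3/11

Enumerate traces; 288 have nonzero weight after conditioning:
  (X=0, U=1, Y=0, Z=0, V=0, W=0) weight 1/315
  (X=0, U=1, Y=0, Z=0, V=0, W=1) weight 1/315
  (X=0, U=1, Y=0, Z=0, V=0, W=2) weight 1/315
  (X=0, U=1, Y=0, Z=0, V=1, W=0) weight 1/420
  (X=0, U=1, Y=0, Z=0, V=1, W=1) weight 1/420
  (X=0, U=1, Y=0, Z=0, V=1, W=2) weight 1/420
  (X=0, U=1, Y=0, Z=1, V=0, W=0) weight 1/315
  (X=0, U=1, Y=0, Z=1, V=0, W=1) weight 1/315
  (X=1, U=0, Y=0, Z=0, V=0, W=0) weight 1/315
  (X=2, U=1, Y=0, Z=0, V=0, W=0) weight 1/315
  … 278 more
Group by X:
  weight(X=0) = 1/12
  weight(X=1) = 1/6
  weight(X=2) = 1/12
  weight(X=3) = 1/8
Total weight = 1/12 + 1/6 + 1/12 + 1/8 = 11/24
P(X=0 | obs) = 1/12 / 11/24 = 2/11
P(X=1 | obs) = 1/6 / 11/24 = 4/11
P(X=2 | obs) = 1/12 / 11/24 = 2/11
P(X=3 | obs) = 1/8 / 11/24 = 3/11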